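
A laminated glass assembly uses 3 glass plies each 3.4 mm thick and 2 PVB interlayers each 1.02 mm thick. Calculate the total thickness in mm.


Total thickness = glass contribution + PVB contribution
  Glass: 3 * 3.4 = 10.2 mm
  PVB: 2 * 1.02 = 2.04 mm
  Total = 10.2 + 2.04 = 12.24 mm

12.24 mm


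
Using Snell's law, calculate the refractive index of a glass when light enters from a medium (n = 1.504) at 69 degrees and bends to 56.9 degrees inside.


Apply Snell's law: n1 * sin(theta1) = n2 * sin(theta2)
  n2 = n1 * sin(theta1) / sin(theta2)
  sin(69) = 0.93358
  sin(56.9) = 0.837719
  n2 = 1.504 * 0.93358 / 0.837719 = 1.6761

1.6761


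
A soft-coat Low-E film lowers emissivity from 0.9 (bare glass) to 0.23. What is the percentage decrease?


Percentage reduction = (1 - coated/uncoated) * 100
  Ratio = 0.23 / 0.9 = 0.2556
  Reduction = (1 - 0.2556) * 100 = 74.4%

74.4%


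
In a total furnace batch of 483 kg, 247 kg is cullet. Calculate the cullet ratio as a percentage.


Cullet ratio = (cullet mass / total batch mass) * 100
  Ratio = 247 / 483 * 100 = 51.14%

51.14%


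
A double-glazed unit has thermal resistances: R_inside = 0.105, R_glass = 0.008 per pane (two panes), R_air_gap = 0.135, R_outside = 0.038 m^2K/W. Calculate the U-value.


Total thermal resistance (series):
  R_total = R_in + R_glass + R_air + R_glass + R_out
  R_total = 0.105 + 0.008 + 0.135 + 0.008 + 0.038 = 0.294 m^2K/W
U-value = 1 / R_total = 1 / 0.294 = 3.401 W/m^2K

3.401 W/m^2K


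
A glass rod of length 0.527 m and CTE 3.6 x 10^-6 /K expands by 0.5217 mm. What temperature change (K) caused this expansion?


Rearrange dL = alpha * L0 * dT for dT:
  dT = dL / (alpha * L0)
  dL (m) = 0.5217 / 1000 = 0.0005217
  dT = 0.0005217 / ((3.6 x 10^-6) * 0.527) = 275.0 K

275.0 K


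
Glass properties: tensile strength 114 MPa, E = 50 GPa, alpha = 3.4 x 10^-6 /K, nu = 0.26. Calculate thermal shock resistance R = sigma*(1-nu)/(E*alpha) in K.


Thermal shock resistance: R = sigma * (1 - nu) / (E * alpha)
  Numerator = 114 * (1 - 0.26) = 84.36
  Denominator = 50 * 1000 * (3.4 x 10^-6) = 0.17
  R = 84.36 / 0.17 = 496.2 K

496.2 K


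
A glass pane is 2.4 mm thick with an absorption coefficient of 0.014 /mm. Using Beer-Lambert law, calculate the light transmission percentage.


Beer-Lambert law: T = exp(-alpha * thickness)
  exponent = -0.014 * 2.4 = -0.0336
  T = exp(-0.0336) = 0.967
  Percentage = 0.967 * 100 = 96.7%

96.7%


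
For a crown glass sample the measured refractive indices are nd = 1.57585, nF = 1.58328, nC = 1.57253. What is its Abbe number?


Abbe number formula: Vd = (nd - 1) / (nF - nC)
  nd - 1 = 1.57585 - 1 = 0.57585
  nF - nC = 1.58328 - 1.57253 = 0.01075
  Vd = 0.57585 / 0.01075 = 53.57

53.57


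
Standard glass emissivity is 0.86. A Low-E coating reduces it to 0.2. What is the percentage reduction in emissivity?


Percentage reduction = (1 - coated/uncoated) * 100
  Ratio = 0.2 / 0.86 = 0.2326
  Reduction = (1 - 0.2326) * 100 = 76.7%

76.7%


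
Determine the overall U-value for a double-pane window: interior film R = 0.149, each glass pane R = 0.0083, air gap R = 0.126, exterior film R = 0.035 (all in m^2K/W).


Total thermal resistance (series):
  R_total = R_in + R_glass + R_air + R_glass + R_out
  R_total = 0.149 + 0.0083 + 0.126 + 0.0083 + 0.035 = 0.3266 m^2K/W
U-value = 1 / R_total = 1 / 0.3266 = 3.062 W/m^2K

3.062 W/m^2K


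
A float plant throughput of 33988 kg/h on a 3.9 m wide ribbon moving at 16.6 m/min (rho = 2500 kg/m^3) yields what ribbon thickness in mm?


Ribbon cross-section from mass balance:
  Volume rate = throughput / density = 33988 / 2500 = 13.5952 m^3/h
  thickness = volume rate / (speed * 60 * width), i.e.
  thickness = throughput / (60 * speed * width * density) * 1000
  thickness = 33988 / (60 * 16.6 * 3.9 * 2500) * 1000 = 3.5 mm

3.5 mm


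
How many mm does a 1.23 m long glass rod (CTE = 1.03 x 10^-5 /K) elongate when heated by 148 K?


Thermal expansion formula: dL = alpha * L0 * dT
  dL = (1.03 x 10^-5) * 1.23 * 148 = 0.00187501 m
Convert to mm: 0.00187501 * 1000 = 1.875 mm

1.875 mm


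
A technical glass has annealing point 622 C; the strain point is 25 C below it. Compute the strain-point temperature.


Strain point = annealing point - difference:
  T_strain = 622 - 25 = 597 C

597 C


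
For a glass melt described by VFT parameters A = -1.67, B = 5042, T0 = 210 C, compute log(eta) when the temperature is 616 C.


VFT equation: log(eta) = A + B / (T - T0)
  T - T0 = 616 - 210 = 406
  B / (T - T0) = 5042 / 406 = 12.419
  log(eta) = -1.67 + 12.419 = 10.749

10.749


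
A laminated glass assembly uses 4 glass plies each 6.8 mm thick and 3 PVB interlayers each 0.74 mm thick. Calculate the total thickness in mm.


Total thickness = glass contribution + PVB contribution
  Glass: 4 * 6.8 = 27.2 mm
  PVB: 3 * 0.74 = 2.22 mm
  Total = 27.2 + 2.22 = 29.42 mm

29.42 mm


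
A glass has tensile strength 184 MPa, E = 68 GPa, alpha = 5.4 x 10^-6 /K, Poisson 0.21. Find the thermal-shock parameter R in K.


Thermal shock resistance: R = sigma * (1 - nu) / (E * alpha)
  Numerator = 184 * (1 - 0.21) = 145.36
  Denominator = 68 * 1000 * (5.4 x 10^-6) = 0.3672
  R = 145.36 / 0.3672 = 395.9 K

395.9 K


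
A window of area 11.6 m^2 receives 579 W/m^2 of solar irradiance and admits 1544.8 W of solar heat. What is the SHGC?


Rearrange Q = Area * SHGC * Irradiance:
  SHGC = Q / (Area * Irradiance)
  SHGC = 1544.8 / (11.6 * 579) = 0.23

0.23


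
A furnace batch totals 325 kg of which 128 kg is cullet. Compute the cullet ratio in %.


Cullet ratio = (cullet mass / total batch mass) * 100
  Ratio = 128 / 325 * 100 = 39.38%

39.38%


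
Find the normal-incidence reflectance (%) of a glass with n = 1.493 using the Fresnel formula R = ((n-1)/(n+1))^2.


Fresnel reflectance at normal incidence:
  R = ((n - 1)/(n + 1))^2
  (n - 1)/(n + 1) = (1.493 - 1)/(1.493 + 1) = 0.197754
  R = 0.197754^2 = 0.0391066
  R(%) = 0.0391066 * 100 = 3.911%

3.911%


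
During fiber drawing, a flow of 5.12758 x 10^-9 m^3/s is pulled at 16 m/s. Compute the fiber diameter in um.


Cross-sectional area from continuity:
  A = Q / v = 5.12758 x 10^-9 / 16 = 3.204737 x 10^-10 m^2
Diameter from circular cross-section:
  d = sqrt(4A / pi) * 10^6 (m -> um)
  d = sqrt(4 * 3.204737 x 10^-10 / pi) * 10^6 = 20.2 um

20.2 um


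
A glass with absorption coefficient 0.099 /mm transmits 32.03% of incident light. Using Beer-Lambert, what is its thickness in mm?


Rearrange T = exp(-alpha * thickness):
  thickness = -ln(T) / alpha
  T = 32.03/100 = 0.3203
  ln(T) = -1.1385
  -ln(T) = 1.1385
  thickness = 1.1385 / 0.099 = 11.5 mm

11.5 mm


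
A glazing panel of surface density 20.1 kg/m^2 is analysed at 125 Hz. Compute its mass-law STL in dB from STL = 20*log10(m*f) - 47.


Mass law: STL = 20 * log10(m * f) - 47
  m * f = 20.1 * 125 = 2512.5
  log10(2512.5) = 3.40011
  STL = 20 * 3.40011 - 47 = 68.0022 - 47 = 21.0 dB

21.0 dB


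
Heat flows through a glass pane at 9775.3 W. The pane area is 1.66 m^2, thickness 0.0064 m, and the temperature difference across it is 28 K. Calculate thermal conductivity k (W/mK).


Fourier's law rearranged: k = Q * t / (A * dT)
  Numerator = 9775.3 * 0.0064 = 62.56192
  Denominator = 1.66 * 28 = 46.48
  k = 62.56192 / 46.48 = 1.346 W/mK

1.346 W/mK


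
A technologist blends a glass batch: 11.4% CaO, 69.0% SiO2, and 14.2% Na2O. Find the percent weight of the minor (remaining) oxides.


Sum the three major oxides:
  SiO2 + Na2O + CaO = 69.0 + 14.2 + 11.4 = 94.6%
Subtract from 100%:
  Others = 100 - 94.6 = 5.4%

5.4%


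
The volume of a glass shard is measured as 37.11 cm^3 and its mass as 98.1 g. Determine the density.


Use the definition of density:
  rho = mass / volume
  rho = 98.1 / 37.11 = 2.643 g/cm^3

2.643 g/cm^3


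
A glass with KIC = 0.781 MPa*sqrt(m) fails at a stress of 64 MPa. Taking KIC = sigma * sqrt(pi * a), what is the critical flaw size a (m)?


Rearrange KIC = sigma * sqrt(pi * a):
  sqrt(pi * a) = KIC / sigma
  sqrt(pi * a) = 0.781 / 64 = 0.012203
  a = (KIC / sigma)^2 / pi
  a = 0.012203^2 / pi = 0.0000474 m

0.0000474 m


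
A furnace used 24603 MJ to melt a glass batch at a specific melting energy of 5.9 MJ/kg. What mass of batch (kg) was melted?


Rearrange E = m * s for m:
  m = E / s
  m = 24603 / 5.9 = 4170.0 kg

4170.0 kg


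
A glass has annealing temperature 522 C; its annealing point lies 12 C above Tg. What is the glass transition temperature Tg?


Rearrange T_anneal = Tg + offset for Tg:
  Tg = T_anneal - offset = 522 - 12 = 510 C

510 C


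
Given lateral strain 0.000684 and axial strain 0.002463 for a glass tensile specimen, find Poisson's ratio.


Poisson's ratio: nu = lateral strain / axial strain
  nu = 0.000684 / 0.002463 = 0.2777

0.2777


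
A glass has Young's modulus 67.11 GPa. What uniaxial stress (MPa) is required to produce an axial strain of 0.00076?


Rearrange E = sigma / epsilon:
  sigma = E * epsilon
  E (MPa) = 67.11 * 1000 = 67110
  sigma = 67110 * 0.00076 = 51.0 MPa

51.0 MPa


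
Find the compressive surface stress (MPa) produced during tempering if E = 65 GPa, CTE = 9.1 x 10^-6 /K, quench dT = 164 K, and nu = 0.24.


Tempering stress: sigma = E * alpha * dT / (1 - nu)
  E (MPa) = 65 * 1000 = 65000
  Numerator = 65000 * (9.1 x 10^-6) * 164 = 97.006
  Denominator = 1 - 0.24 = 0.76
  sigma = 97.006 / 0.76 = 127.6 MPa

127.6 MPa


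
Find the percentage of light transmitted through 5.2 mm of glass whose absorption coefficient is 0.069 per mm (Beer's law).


Beer-Lambert law: T = exp(-alpha * thickness)
  exponent = -0.069 * 5.2 = -0.3588
  T = exp(-0.3588) = 0.6985
  Percentage = 0.6985 * 100 = 69.85%

69.85%


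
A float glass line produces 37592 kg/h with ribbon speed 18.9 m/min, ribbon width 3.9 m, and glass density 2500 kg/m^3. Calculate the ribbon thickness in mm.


Ribbon cross-section from mass balance:
  Volume rate = throughput / density = 37592 / 2500 = 15.0368 m^3/h
  thickness = volume rate / (speed * 60 * width), i.e.
  thickness = throughput / (60 * speed * width * density) * 1000
  thickness = 37592 / (60 * 18.9 * 3.9 * 2500) * 1000 = 3.4 mm

3.4 mm


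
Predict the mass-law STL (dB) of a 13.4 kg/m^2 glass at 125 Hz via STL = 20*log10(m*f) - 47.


Mass law: STL = 20 * log10(m * f) - 47
  m * f = 13.4 * 125 = 1675
  log10(1675) = 3.22401
  STL = 20 * 3.22401 - 47 = 64.4802 - 47 = 17.5 dB

17.5 dB


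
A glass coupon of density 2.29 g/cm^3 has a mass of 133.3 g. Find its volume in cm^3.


Rearrange rho = m / V:
  V = m / rho
  V = 133.3 / 2.29 = 58.21 cm^3

58.21 cm^3


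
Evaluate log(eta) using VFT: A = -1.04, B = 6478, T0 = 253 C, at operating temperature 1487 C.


VFT equation: log(eta) = A + B / (T - T0)
  T - T0 = 1487 - 253 = 1234
  B / (T - T0) = 6478 / 1234 = 5.25
  log(eta) = -1.04 + 5.25 = 4.21

4.21


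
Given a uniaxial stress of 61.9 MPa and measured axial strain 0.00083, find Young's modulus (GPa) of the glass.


Young's modulus: E = stress / strain
  E = 61.9 MPa / 0.00083 = 74578.31 MPa
Convert to GPa: 74578.31 / 1000 = 74.58 GPa

74.58 GPa


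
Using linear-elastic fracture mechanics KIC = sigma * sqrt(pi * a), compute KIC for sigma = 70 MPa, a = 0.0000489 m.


Fracture toughness: KIC = sigma * sqrt(pi * a)
  pi * a = pi * 0.0000489 = 0.000153624
  sqrt(pi * a) = 0.012395
  KIC = 70 * 0.012395 = 0.868 MPa*sqrt(m)

0.868 MPa*sqrt(m)


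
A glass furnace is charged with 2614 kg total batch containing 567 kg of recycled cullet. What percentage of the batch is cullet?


Cullet ratio = (cullet mass / total batch mass) * 100
  Ratio = 567 / 2614 * 100 = 21.69%

21.69%


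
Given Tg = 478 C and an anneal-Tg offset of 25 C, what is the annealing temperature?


The annealing temperature is Tg plus the offset:
  T_anneal = 478 + 25 = 503 C

503 C


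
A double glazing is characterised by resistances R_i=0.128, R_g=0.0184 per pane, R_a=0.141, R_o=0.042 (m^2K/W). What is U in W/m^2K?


Total thermal resistance (series):
  R_total = R_in + R_glass + R_air + R_glass + R_out
  R_total = 0.128 + 0.0184 + 0.141 + 0.0184 + 0.042 = 0.3478 m^2K/W
U-value = 1 / R_total = 1 / 0.3478 = 2.875 W/m^2K

2.875 W/m^2K


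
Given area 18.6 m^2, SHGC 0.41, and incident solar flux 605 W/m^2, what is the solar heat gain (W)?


Solar heat gain: Q = Area * SHGC * Irradiance
  Q = 18.6 * 0.41 * 605 = 4613.7 W

4613.7 W


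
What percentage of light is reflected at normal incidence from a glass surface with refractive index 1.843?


Fresnel reflectance at normal incidence:
  R = ((n - 1)/(n + 1))^2
  (n - 1)/(n + 1) = (1.843 - 1)/(1.843 + 1) = 0.296518
  R = 0.296518^2 = 0.0879229
  R(%) = 0.0879229 * 100 = 8.792%

8.792%


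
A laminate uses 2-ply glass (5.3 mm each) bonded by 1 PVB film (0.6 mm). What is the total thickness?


Total thickness = glass contribution + PVB contribution
  Glass: 2 * 5.3 = 10.6 mm
  PVB: 1 * 0.6 = 0.6 mm
  Total = 10.6 + 0.6 = 11.2 mm

11.2 mm


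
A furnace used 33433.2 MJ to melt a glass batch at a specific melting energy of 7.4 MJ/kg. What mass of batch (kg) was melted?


Rearrange E = m * s for m:
  m = E / s
  m = 33433.2 / 7.4 = 4518.0 kg

4518.0 kg


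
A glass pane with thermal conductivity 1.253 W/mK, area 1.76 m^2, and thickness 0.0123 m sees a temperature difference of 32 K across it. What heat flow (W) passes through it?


Fourier's law: Q = k * A * dT / t
  Q = 1.253 * 1.76 * 32 / 0.0123
  Q = 70.56896 / 0.0123 = 5737.3 W

5737.3 W


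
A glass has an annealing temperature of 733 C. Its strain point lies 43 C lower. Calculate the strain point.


Strain point = annealing point - difference:
  T_strain = 733 - 43 = 690 C

690 C


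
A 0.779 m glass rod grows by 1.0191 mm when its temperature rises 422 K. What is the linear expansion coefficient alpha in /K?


Rearrange dL = alpha * L0 * dT for alpha:
  alpha = dL / (L0 * dT)
  alpha = (1.0191 / 1000) / (0.779 * 422) = 0.0000031 /K = 3.1 x 10^-6 /K

3.1 x 10^-6 /K


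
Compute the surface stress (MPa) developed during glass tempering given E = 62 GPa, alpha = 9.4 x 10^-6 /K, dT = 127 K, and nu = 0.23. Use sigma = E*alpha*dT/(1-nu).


Tempering stress: sigma = E * alpha * dT / (1 - nu)
  E (MPa) = 62 * 1000 = 62000
  Numerator = 62000 * (9.4 x 10^-6) * 127 = 74.0156
  Denominator = 1 - 0.23 = 0.77
  sigma = 74.0156 / 0.77 = 96.1 MPa

96.1 MPa


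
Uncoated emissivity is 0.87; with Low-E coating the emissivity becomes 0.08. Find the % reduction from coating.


Percentage reduction = (1 - coated/uncoated) * 100
  Ratio = 0.08 / 0.87 = 0.092
  Reduction = (1 - 0.092) * 100 = 90.8%

90.8%


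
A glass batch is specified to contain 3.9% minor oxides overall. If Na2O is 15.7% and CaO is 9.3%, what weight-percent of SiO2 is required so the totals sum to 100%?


Known pieces sum to 100%:
  SiO2 = 100 - (others + Na2O + CaO)
  SiO2 = 100 - (3.9 + 15.7 + 9.3) = 71.1%

71.1%


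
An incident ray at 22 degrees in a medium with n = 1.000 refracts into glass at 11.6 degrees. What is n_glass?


Apply Snell's law: n1 * sin(theta1) = n2 * sin(theta2)
  n2 = n1 * sin(theta1) / sin(theta2)
  sin(22) = 0.374607
  sin(11.6) = 0.201078
  n2 = 1.000 * 0.374607 / 0.201078 = 1.863

1.863


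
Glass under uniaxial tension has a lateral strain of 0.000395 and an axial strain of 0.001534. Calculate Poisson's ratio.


Poisson's ratio: nu = lateral strain / axial strain
  nu = 0.000395 / 0.001534 = 0.2575

0.2575


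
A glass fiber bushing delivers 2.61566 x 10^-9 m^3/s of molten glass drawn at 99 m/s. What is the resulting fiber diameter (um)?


Cross-sectional area from continuity:
  A = Q / v = 2.61566 x 10^-9 / 99 = 2.642081 x 10^-11 m^2
Diameter from circular cross-section:
  d = sqrt(4A / pi) * 10^6 (m -> um)
  d = sqrt(4 * 2.642081 x 10^-11 / pi) * 10^6 = 5.8 um

5.8 um


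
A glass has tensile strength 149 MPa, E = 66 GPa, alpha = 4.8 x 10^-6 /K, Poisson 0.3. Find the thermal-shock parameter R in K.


Thermal shock resistance: R = sigma * (1 - nu) / (E * alpha)
  Numerator = 149 * (1 - 0.3) = 104.3
  Denominator = 66 * 1000 * (4.8 x 10^-6) = 0.3168
  R = 104.3 / 0.3168 = 329.2 K

329.2 K


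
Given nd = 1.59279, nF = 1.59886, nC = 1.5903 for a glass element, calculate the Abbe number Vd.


Abbe number formula: Vd = (nd - 1) / (nF - nC)
  nd - 1 = 1.59279 - 1 = 0.59279
  nF - nC = 1.59886 - 1.5903 = 0.00856
  Vd = 0.59279 / 0.00856 = 69.25

69.25


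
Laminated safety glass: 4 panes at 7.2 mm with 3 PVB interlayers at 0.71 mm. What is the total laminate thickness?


Total thickness = glass contribution + PVB contribution
  Glass: 4 * 7.2 = 28.8 mm
  PVB: 3 * 0.71 = 2.13 mm
  Total = 28.8 + 2.13 = 30.93 mm

30.93 mm


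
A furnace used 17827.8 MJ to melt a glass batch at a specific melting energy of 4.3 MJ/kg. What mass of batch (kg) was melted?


Rearrange E = m * s for m:
  m = E / s
  m = 17827.8 / 4.3 = 4146.0 kg

4146.0 kg


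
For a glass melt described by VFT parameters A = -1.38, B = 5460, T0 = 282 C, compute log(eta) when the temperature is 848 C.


VFT equation: log(eta) = A + B / (T - T0)
  T - T0 = 848 - 282 = 566
  B / (T - T0) = 5460 / 566 = 9.647
  log(eta) = -1.38 + 9.647 = 8.267

8.267


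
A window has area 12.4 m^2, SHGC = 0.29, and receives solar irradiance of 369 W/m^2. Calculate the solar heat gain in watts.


Solar heat gain: Q = Area * SHGC * Irradiance
  Q = 12.4 * 0.29 * 369 = 1326.9 W

1326.9 W


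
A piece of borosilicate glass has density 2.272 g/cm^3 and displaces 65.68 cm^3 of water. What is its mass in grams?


Rearrange rho = m / V:
  m = rho * V
  m = 2.272 * 65.68 = 149.225 g

149.225 g


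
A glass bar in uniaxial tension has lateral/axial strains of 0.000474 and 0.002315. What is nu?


Poisson's ratio: nu = lateral strain / axial strain
  nu = 0.000474 / 0.002315 = 0.2048

0.2048


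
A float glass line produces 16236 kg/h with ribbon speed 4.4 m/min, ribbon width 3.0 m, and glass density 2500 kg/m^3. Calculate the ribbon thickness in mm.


Ribbon cross-section from mass balance:
  Volume rate = throughput / density = 16236 / 2500 = 6.4944 m^3/h
  thickness = volume rate / (speed * 60 * width), i.e.
  thickness = throughput / (60 * speed * width * density) * 1000
  thickness = 16236 / (60 * 4.4 * 3.0 * 2500) * 1000 = 8.2 mm

8.2 mm


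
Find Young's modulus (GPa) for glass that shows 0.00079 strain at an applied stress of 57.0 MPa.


Young's modulus: E = stress / strain
  E = 57.0 MPa / 0.00079 = 72151.9 MPa
Convert to GPa: 72151.9 / 1000 = 72.15 GPa

72.15 GPa


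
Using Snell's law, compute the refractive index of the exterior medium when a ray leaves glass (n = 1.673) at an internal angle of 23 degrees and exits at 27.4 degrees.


Apply Snell's law: n1 * sin(theta1) = n2 * sin(theta2)
  n2 = n1 * sin(theta1) / sin(theta2)
  sin(23) = 0.390731
  sin(27.4) = 0.4602
  n2 = 1.673 * 0.390731 / 0.4602 = 1.4205

1.4205


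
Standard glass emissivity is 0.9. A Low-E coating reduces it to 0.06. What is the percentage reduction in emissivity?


Percentage reduction = (1 - coated/uncoated) * 100
  Ratio = 0.06 / 0.9 = 0.0667
  Reduction = (1 - 0.0667) * 100 = 93.3%

93.3%


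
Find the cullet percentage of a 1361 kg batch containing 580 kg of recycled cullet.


Cullet ratio = (cullet mass / total batch mass) * 100
  Ratio = 580 / 1361 * 100 = 42.62%

42.62%


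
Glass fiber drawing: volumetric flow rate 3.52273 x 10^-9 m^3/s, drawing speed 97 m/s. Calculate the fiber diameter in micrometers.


Cross-sectional area from continuity:
  A = Q / v = 3.52273 x 10^-9 / 97 = 3.63168 x 10^-11 m^2
Diameter from circular cross-section:
  d = sqrt(4A / pi) * 10^6 (m -> um)
  d = sqrt(4 * 3.63168 x 10^-11 / pi) * 10^6 = 6.8 um

6.8 um


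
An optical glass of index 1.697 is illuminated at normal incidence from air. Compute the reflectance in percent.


Fresnel reflectance at normal incidence:
  R = ((n - 1)/(n + 1))^2
  (n - 1)/(n + 1) = (1.697 - 1)/(1.697 + 1) = 0.258435
  R = 0.258435^2 = 0.0667886
  R(%) = 0.0667886 * 100 = 6.679%

6.679%


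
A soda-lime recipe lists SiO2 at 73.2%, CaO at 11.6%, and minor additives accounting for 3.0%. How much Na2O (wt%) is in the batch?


Pieces sum to 100%:
  Na2O = 100 - (SiO2 + CaO + others)
  Na2O = 100 - (73.2 + 11.6 + 3.0) = 12.2%

12.2%


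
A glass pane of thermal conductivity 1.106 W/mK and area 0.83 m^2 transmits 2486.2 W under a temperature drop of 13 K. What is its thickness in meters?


Fourier's law: t = k * A * dT / Q
  t = 1.106 * 0.83 * 13 / 2486.2
  t = 11.93374 / 2486.2 = 0.0048 m

0.0048 m


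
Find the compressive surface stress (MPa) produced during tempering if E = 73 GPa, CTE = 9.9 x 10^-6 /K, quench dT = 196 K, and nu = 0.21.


Tempering stress: sigma = E * alpha * dT / (1 - nu)
  E (MPa) = 73 * 1000 = 73000
  Numerator = 73000 * (9.9 x 10^-6) * 196 = 141.6492
  Denominator = 1 - 0.21 = 0.79
  sigma = 141.6492 / 0.79 = 179.3 MPa

179.3 MPa


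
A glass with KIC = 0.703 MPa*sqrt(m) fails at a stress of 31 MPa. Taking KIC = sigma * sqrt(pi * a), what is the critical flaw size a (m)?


Rearrange KIC = sigma * sqrt(pi * a):
  sqrt(pi * a) = KIC / sigma
  sqrt(pi * a) = 0.703 / 31 = 0.022677
  a = (KIC / sigma)^2 / pi
  a = 0.022677^2 / pi = 0.0001637 m

0.0001637 m


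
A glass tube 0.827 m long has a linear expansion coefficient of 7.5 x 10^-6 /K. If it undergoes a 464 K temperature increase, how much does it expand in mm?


Thermal expansion formula: dL = alpha * L0 * dT
  dL = (7.5 x 10^-6) * 0.827 * 464 = 0.00287796 m
Convert to mm: 0.00287796 * 1000 = 2.878 mm

2.878 mm


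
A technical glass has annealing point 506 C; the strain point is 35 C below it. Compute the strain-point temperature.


Strain point = annealing point - difference:
  T_strain = 506 - 35 = 471 C

471 C


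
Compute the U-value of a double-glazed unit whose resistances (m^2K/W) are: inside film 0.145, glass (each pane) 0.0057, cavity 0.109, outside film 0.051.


Total thermal resistance (series):
  R_total = R_in + R_glass + R_air + R_glass + R_out
  R_total = 0.145 + 0.0057 + 0.109 + 0.0057 + 0.051 = 0.3164 m^2K/W
U-value = 1 / R_total = 1 / 0.3164 = 3.161 W/m^2K

3.161 W/m^2K


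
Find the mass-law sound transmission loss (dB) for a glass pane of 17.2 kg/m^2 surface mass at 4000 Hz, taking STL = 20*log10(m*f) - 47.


Mass law: STL = 20 * log10(m * f) - 47
  m * f = 17.2 * 4000 = 68800
  log10(68800) = 4.83759
  STL = 20 * 4.83759 - 47 = 96.7518 - 47 = 49.8 dB

49.8 dB


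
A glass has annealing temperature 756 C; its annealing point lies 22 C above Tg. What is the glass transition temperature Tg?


Rearrange T_anneal = Tg + offset for Tg:
  Tg = T_anneal - offset = 756 - 22 = 734 C

734 C


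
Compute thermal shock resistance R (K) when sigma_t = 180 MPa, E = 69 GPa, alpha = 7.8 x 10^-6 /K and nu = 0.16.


Thermal shock resistance: R = sigma * (1 - nu) / (E * alpha)
  Numerator = 180 * (1 - 0.16) = 151.2
  Denominator = 69 * 1000 * (7.8 x 10^-6) = 0.5382
  R = 151.2 / 0.5382 = 280.9 K

280.9 K


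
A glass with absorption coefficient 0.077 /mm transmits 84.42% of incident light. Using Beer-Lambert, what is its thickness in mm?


Rearrange T = exp(-alpha * thickness):
  thickness = -ln(T) / alpha
  T = 84.42/100 = 0.8442
  ln(T) = -0.16937
  -ln(T) = 0.16937
  thickness = 0.16937 / 0.077 = 2.2 mm

2.2 mm


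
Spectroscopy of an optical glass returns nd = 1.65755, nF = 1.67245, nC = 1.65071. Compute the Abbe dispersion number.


Abbe number formula: Vd = (nd - 1) / (nF - nC)
  nd - 1 = 1.65755 - 1 = 0.65755
  nF - nC = 1.67245 - 1.65071 = 0.02174
  Vd = 0.65755 / 0.02174 = 30.25

30.25


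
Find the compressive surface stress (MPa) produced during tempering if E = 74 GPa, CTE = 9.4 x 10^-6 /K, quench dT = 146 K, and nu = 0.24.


Tempering stress: sigma = E * alpha * dT / (1 - nu)
  E (MPa) = 74 * 1000 = 74000
  Numerator = 74000 * (9.4 x 10^-6) * 146 = 101.5576
  Denominator = 1 - 0.24 = 0.76
  sigma = 101.5576 / 0.76 = 133.6 MPa

133.6 MPa


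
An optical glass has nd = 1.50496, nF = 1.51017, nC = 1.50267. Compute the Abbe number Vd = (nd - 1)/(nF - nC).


Abbe number formula: Vd = (nd - 1) / (nF - nC)
  nd - 1 = 1.50496 - 1 = 0.50496
  nF - nC = 1.51017 - 1.50267 = 0.0075
  Vd = 0.50496 / 0.0075 = 67.33

67.33


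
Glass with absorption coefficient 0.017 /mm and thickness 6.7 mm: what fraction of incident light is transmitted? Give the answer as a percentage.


Beer-Lambert law: T = exp(-alpha * thickness)
  exponent = -0.017 * 6.7 = -0.1139
  T = exp(-0.1139) = 0.8923
  Percentage = 0.8923 * 100 = 89.23%

89.23%


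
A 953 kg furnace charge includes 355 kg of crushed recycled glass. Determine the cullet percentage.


Cullet ratio = (cullet mass / total batch mass) * 100
  Ratio = 355 / 953 * 100 = 37.25%

37.25%


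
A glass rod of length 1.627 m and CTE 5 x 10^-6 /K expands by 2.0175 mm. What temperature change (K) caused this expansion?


Rearrange dL = alpha * L0 * dT for dT:
  dT = dL / (alpha * L0)
  dL (m) = 2.0175 / 1000 = 0.0020175
  dT = 0.0020175 / ((5 x 10^-6) * 1.627) = 248.0 K

248.0 K


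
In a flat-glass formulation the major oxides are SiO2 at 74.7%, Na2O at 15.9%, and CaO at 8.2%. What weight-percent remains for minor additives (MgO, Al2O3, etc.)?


Sum the three major oxides:
  SiO2 + Na2O + CaO = 74.7 + 15.9 + 8.2 = 98.8%
Subtract from 100%:
  Others = 100 - 98.8 = 1.2%

1.2%


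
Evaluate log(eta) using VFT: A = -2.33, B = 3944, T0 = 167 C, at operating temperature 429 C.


VFT equation: log(eta) = A + B / (T - T0)
  T - T0 = 429 - 167 = 262
  B / (T - T0) = 3944 / 262 = 15.053
  log(eta) = -2.33 + 15.053 = 12.723

12.723


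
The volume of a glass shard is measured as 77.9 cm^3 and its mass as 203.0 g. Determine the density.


Use the definition of density:
  rho = mass / volume
  rho = 203.0 / 77.9 = 2.606 g/cm^3

2.606 g/cm^3


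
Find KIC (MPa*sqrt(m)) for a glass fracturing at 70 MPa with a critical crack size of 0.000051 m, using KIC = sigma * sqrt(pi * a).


Fracture toughness: KIC = sigma * sqrt(pi * a)
  pi * a = pi * 0.000051 = 0.000160221
  sqrt(pi * a) = 0.012658
  KIC = 70 * 0.012658 = 0.886 MPa*sqrt(m)

0.886 MPa*sqrt(m)


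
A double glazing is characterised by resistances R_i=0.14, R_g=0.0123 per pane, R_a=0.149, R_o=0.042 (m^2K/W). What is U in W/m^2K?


Total thermal resistance (series):
  R_total = R_in + R_glass + R_air + R_glass + R_out
  R_total = 0.14 + 0.0123 + 0.149 + 0.0123 + 0.042 = 0.3556 m^2K/W
U-value = 1 / R_total = 1 / 0.3556 = 2.812 W/m^2K

2.812 W/m^2K


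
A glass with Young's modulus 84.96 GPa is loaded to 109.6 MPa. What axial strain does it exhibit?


Rearrange E = sigma / epsilon:
  epsilon = sigma / E
  E (MPa) = 84.96 * 1000 = 84960
  epsilon = 109.6 / 84960 = 0.00129

0.00129


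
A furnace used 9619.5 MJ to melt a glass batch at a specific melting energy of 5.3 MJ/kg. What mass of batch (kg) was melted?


Rearrange E = m * s for m:
  m = E / s
  m = 9619.5 / 5.3 = 1815.0 kg

1815.0 kg


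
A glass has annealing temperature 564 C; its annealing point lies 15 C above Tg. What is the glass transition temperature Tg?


Rearrange T_anneal = Tg + offset for Tg:
  Tg = T_anneal - offset = 564 - 15 = 549 C

549 C


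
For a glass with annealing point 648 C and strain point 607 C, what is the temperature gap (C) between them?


Gap = T_anneal - T_strain:
  gap = 648 - 607 = 41 C

41 C


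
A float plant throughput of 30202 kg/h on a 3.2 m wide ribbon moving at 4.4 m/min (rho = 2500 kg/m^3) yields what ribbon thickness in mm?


Ribbon cross-section from mass balance:
  Volume rate = throughput / density = 30202 / 2500 = 12.0808 m^3/h
  thickness = volume rate / (speed * 60 * width), i.e.
  thickness = throughput / (60 * speed * width * density) * 1000
  thickness = 30202 / (60 * 4.4 * 3.2 * 2500) * 1000 = 14.3 mm

14.3 mm


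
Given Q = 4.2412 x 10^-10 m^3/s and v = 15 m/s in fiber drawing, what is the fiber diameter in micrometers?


Cross-sectional area from continuity:
  A = Q / v = 4.2412 x 10^-10 / 15 = 2.827467 x 10^-11 m^2
Diameter from circular cross-section:
  d = sqrt(4A / pi) * 10^6 (m -> um)
  d = sqrt(4 * 2.827467 x 10^-11 / pi) * 10^6 = 6.0 um

6.0 um


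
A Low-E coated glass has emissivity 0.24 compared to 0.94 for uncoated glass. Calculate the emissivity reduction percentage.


Percentage reduction = (1 - coated/uncoated) * 100
  Ratio = 0.24 / 0.94 = 0.2553
  Reduction = (1 - 0.2553) * 100 = 74.5%

74.5%


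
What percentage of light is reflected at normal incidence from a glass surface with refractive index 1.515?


Fresnel reflectance at normal incidence:
  R = ((n - 1)/(n + 1))^2
  (n - 1)/(n + 1) = (1.515 - 1)/(1.515 + 1) = 0.204771
  R = 0.204771^2 = 0.0419312
  R(%) = 0.0419312 * 100 = 4.193%

4.193%


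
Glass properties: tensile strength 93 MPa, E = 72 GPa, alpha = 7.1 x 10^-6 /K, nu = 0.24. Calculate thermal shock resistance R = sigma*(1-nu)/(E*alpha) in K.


Thermal shock resistance: R = sigma * (1 - nu) / (E * alpha)
  Numerator = 93 * (1 - 0.24) = 70.68
  Denominator = 72 * 1000 * (7.1 x 10^-6) = 0.5112
  R = 70.68 / 0.5112 = 138.3 K

138.3 K


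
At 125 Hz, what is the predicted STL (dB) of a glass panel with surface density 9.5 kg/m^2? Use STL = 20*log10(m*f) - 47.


Mass law: STL = 20 * log10(m * f) - 47
  m * f = 9.5 * 125 = 1187.5
  log10(1187.5) = 3.07463
  STL = 20 * 3.07463 - 47 = 61.4926 - 47 = 14.5 dB

14.5 dB


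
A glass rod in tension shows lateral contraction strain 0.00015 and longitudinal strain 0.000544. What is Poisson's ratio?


Poisson's ratio: nu = lateral strain / axial strain
  nu = 0.00015 / 0.000544 = 0.2757

0.2757


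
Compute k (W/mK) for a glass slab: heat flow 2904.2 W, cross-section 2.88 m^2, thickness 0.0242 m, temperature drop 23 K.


Fourier's law rearranged: k = Q * t / (A * dT)
  Numerator = 2904.2 * 0.0242 = 70.28164
  Denominator = 2.88 * 23 = 66.24
  k = 70.28164 / 66.24 = 1.061 W/mK

1.061 W/mK


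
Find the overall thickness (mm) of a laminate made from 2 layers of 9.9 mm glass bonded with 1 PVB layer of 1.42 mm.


Total thickness = glass contribution + PVB contribution
  Glass: 2 * 9.9 = 19.8 mm
  PVB: 1 * 1.42 = 1.42 mm
  Total = 19.8 + 1.42 = 21.22 mm

21.22 mm


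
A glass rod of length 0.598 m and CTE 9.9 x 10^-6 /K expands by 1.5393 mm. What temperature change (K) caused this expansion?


Rearrange dL = alpha * L0 * dT for dT:
  dT = dL / (alpha * L0)
  dL (m) = 1.5393 / 1000 = 0.0015393
  dT = 0.0015393 / ((9.9 x 10^-6) * 0.598) = 260.0 K

260.0 K


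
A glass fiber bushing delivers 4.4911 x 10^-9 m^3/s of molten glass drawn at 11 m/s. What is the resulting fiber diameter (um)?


Cross-sectional area from continuity:
  A = Q / v = 4.4911 x 10^-9 / 11 = 4.082818 x 10^-10 m^2
Diameter from circular cross-section:
  d = sqrt(4A / pi) * 10^6 (m -> um)
  d = sqrt(4 * 4.082818 x 10^-10 / pi) * 10^6 = 22.8 um

22.8 um


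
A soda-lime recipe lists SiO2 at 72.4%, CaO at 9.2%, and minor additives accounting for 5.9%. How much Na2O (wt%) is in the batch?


Pieces sum to 100%:
  Na2O = 100 - (SiO2 + CaO + others)
  Na2O = 100 - (72.4 + 9.2 + 5.9) = 12.5%

12.5%


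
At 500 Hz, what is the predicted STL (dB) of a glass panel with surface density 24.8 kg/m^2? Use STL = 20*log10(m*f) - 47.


Mass law: STL = 20 * log10(m * f) - 47
  m * f = 24.8 * 500 = 12400
  log10(12400) = 4.09342
  STL = 20 * 4.09342 - 47 = 81.8684 - 47 = 34.9 dB

34.9 dB


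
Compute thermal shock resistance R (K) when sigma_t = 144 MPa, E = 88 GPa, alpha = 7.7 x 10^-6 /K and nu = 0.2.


Thermal shock resistance: R = sigma * (1 - nu) / (E * alpha)
  Numerator = 144 * (1 - 0.2) = 115.2
  Denominator = 88 * 1000 * (7.7 x 10^-6) = 0.6776
  R = 115.2 / 0.6776 = 170.0 K

170.0 K


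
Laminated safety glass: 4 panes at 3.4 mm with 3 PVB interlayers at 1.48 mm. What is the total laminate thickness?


Total thickness = glass contribution + PVB contribution
  Glass: 4 * 3.4 = 13.6 mm
  PVB: 3 * 1.48 = 4.44 mm
  Total = 13.6 + 4.44 = 18.04 mm

18.04 mm


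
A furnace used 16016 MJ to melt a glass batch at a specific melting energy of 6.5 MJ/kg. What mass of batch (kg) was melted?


Rearrange E = m * s for m:
  m = E / s
  m = 16016 / 6.5 = 2464.0 kg

2464.0 kg


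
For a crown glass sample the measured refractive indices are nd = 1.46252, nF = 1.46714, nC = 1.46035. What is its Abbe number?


Abbe number formula: Vd = (nd - 1) / (nF - nC)
  nd - 1 = 1.46252 - 1 = 0.46252
  nF - nC = 1.46714 - 1.46035 = 0.00679
  Vd = 0.46252 / 0.00679 = 68.12

68.12


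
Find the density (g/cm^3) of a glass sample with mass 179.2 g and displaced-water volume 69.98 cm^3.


Use the definition of density:
  rho = mass / volume
  rho = 179.2 / 69.98 = 2.561 g/cm^3

2.561 g/cm^3


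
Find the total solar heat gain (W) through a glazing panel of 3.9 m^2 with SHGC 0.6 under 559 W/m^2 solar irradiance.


Solar heat gain: Q = Area * SHGC * Irradiance
  Q = 3.9 * 0.6 * 559 = 1308.1 W

1308.1 W


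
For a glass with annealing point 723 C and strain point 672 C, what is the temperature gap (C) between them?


Gap = T_anneal - T_strain:
  gap = 723 - 672 = 51 C

51 C


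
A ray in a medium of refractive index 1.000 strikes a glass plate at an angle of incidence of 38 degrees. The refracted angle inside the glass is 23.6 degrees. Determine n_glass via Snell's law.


Apply Snell's law: n1 * sin(theta1) = n2 * sin(theta2)
  n2 = n1 * sin(theta1) / sin(theta2)
  sin(38) = 0.615661
  sin(23.6) = 0.400349
  n2 = 1.000 * 0.615661 / 0.400349 = 1.5378

1.5378


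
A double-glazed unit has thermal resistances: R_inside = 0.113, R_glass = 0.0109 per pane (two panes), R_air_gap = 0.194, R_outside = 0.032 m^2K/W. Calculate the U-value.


Total thermal resistance (series):
  R_total = R_in + R_glass + R_air + R_glass + R_out
  R_total = 0.113 + 0.0109 + 0.194 + 0.0109 + 0.032 = 0.3608 m^2K/W
U-value = 1 / R_total = 1 / 0.3608 = 2.772 W/m^2K

2.772 W/m^2K


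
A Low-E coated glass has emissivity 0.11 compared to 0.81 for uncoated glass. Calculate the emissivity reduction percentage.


Percentage reduction = (1 - coated/uncoated) * 100
  Ratio = 0.11 / 0.81 = 0.1358
  Reduction = (1 - 0.1358) * 100 = 86.4%

86.4%


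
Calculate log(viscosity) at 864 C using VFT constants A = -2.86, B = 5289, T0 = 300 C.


VFT equation: log(eta) = A + B / (T - T0)
  T - T0 = 864 - 300 = 564
  B / (T - T0) = 5289 / 564 = 9.378
  log(eta) = -2.86 + 9.378 = 6.518

6.518


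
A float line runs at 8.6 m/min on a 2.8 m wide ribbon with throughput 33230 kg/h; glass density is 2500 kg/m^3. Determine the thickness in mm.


Ribbon cross-section from mass balance:
  Volume rate = throughput / density = 33230 / 2500 = 13.292 m^3/h
  thickness = volume rate / (speed * 60 * width), i.e.
  thickness = throughput / (60 * speed * width * density) * 1000
  thickness = 33230 / (60 * 8.6 * 2.8 * 2500) * 1000 = 9.2 mm

9.2 mm


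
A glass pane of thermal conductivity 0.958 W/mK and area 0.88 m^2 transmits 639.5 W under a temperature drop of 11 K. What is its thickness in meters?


Fourier's law: t = k * A * dT / Q
  t = 0.958 * 0.88 * 11 / 639.5
  t = 9.27344 / 639.5 = 0.0145 m

0.0145 m


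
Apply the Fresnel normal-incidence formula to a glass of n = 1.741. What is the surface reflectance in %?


Fresnel reflectance at normal incidence:
  R = ((n - 1)/(n + 1))^2
  (n - 1)/(n + 1) = (1.741 - 1)/(1.741 + 1) = 0.270339
  R = 0.270339^2 = 0.0730832
  R(%) = 0.0730832 * 100 = 7.308%

7.308%


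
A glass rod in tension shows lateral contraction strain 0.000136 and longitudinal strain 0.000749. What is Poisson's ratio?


Poisson's ratio: nu = lateral strain / axial strain
  nu = 0.000136 / 0.000749 = 0.1816

0.1816


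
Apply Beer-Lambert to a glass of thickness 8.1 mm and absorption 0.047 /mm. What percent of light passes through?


Beer-Lambert law: T = exp(-alpha * thickness)
  exponent = -0.047 * 8.1 = -0.3807
  T = exp(-0.3807) = 0.6834
  Percentage = 0.6834 * 100 = 68.34%

68.34%


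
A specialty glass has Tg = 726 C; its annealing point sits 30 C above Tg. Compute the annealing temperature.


The annealing temperature is Tg plus the offset:
  T_anneal = 726 + 30 = 756 C

756 C


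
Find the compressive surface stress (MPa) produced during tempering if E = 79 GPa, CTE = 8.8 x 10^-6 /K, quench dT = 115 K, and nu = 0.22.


Tempering stress: sigma = E * alpha * dT / (1 - nu)
  E (MPa) = 79 * 1000 = 79000
  Numerator = 79000 * (8.8 x 10^-6) * 115 = 79.948
  Denominator = 1 - 0.22 = 0.78
  sigma = 79.948 / 0.78 = 102.5 MPa

102.5 MPa


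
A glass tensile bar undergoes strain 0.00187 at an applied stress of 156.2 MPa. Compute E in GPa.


Young's modulus: E = stress / strain
  E = 156.2 MPa / 0.00187 = 83529.41 MPa
Convert to GPa: 83529.41 / 1000 = 83.53 GPa

83.53 GPa


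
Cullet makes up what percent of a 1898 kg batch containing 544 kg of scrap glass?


Cullet ratio = (cullet mass / total batch mass) * 100
  Ratio = 544 / 1898 * 100 = 28.66%

28.66%


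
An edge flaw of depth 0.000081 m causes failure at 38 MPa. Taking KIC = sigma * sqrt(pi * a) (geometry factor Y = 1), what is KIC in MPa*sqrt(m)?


Fracture toughness: KIC = sigma * sqrt(pi * a)
  pi * a = pi * 0.000081 = 0.000254469
  sqrt(pi * a) = 0.015952
  KIC = 38 * 0.015952 = 0.606 MPa*sqrt(m)

0.606 MPa*sqrt(m)


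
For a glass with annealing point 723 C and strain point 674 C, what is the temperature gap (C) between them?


Gap = T_anneal - T_strain:
  gap = 723 - 674 = 49 C

49 C


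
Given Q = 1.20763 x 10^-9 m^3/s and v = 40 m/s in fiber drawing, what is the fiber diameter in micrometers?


Cross-sectional area from continuity:
  A = Q / v = 1.20763 x 10^-9 / 40 = 3.019075 x 10^-11 m^2
Diameter from circular cross-section:
  d = sqrt(4A / pi) * 10^6 (m -> um)
  d = sqrt(4 * 3.019075 x 10^-11 / pi) * 10^6 = 6.2 um

6.2 um


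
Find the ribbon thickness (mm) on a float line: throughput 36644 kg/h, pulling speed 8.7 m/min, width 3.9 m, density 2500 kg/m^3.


Ribbon cross-section from mass balance:
  Volume rate = throughput / density = 36644 / 2500 = 14.6576 m^3/h
  thickness = volume rate / (speed * 60 * width), i.e.
  thickness = throughput / (60 * speed * width * density) * 1000
  thickness = 36644 / (60 * 8.7 * 3.9 * 2500) * 1000 = 7.2 mm

7.2 mm


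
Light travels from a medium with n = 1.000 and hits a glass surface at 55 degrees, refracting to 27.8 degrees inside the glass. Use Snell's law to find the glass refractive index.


Apply Snell's law: n1 * sin(theta1) = n2 * sin(theta2)
  n2 = n1 * sin(theta1) / sin(theta2)
  sin(55) = 0.819152
  sin(27.8) = 0.466387
  n2 = 1.000 * 0.819152 / 0.466387 = 1.7564

1.7564


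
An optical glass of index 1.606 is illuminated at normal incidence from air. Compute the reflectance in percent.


Fresnel reflectance at normal incidence:
  R = ((n - 1)/(n + 1))^2
  (n - 1)/(n + 1) = (1.606 - 1)/(1.606 + 1) = 0.23254
  R = 0.23254^2 = 0.0540749
  R(%) = 0.0540749 * 100 = 5.407%

5.407%


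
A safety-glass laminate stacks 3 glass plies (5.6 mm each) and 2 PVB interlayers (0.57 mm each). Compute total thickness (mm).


Total thickness = glass contribution + PVB contribution
  Glass: 3 * 5.6 = 16.8 mm
  PVB: 2 * 0.57 = 1.14 mm
  Total = 16.8 + 1.14 = 17.94 mm

17.94 mm


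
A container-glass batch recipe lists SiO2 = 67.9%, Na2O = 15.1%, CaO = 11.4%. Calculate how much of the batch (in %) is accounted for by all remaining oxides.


Sum the three major oxides:
  SiO2 + Na2O + CaO = 67.9 + 15.1 + 11.4 = 94.4%
Subtract from 100%:
  Others = 100 - 94.4 = 5.6%

5.6%


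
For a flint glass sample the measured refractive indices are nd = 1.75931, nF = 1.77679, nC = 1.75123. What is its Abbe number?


Abbe number formula: Vd = (nd - 1) / (nF - nC)
  nd - 1 = 1.75931 - 1 = 0.75931
  nF - nC = 1.77679 - 1.75123 = 0.02556
  Vd = 0.75931 / 0.02556 = 29.71

29.71
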